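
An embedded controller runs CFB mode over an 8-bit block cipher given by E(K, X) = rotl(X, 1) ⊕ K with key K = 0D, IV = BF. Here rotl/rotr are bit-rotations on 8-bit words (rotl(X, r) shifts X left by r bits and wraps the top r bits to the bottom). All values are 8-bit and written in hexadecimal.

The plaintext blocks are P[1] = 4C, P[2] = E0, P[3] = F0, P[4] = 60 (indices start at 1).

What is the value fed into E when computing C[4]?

DE

CFB encryption: C_i = P_i ⊕ E(K, C_{i−1}), with C_{0} = IV.
C[1]: E(K, BF) = 72; 4C ⊕ 72 = 3E.
C[2]: E(K, 3E) = 71; E0 ⊕ 71 = 91.
C[3]: E(K, 91) = 2E; F0 ⊕ 2E = DE.
C[4]: E(K, DE) = B0; 60 ⊕ B0 = D0.
So the input to E for block [4] is DE.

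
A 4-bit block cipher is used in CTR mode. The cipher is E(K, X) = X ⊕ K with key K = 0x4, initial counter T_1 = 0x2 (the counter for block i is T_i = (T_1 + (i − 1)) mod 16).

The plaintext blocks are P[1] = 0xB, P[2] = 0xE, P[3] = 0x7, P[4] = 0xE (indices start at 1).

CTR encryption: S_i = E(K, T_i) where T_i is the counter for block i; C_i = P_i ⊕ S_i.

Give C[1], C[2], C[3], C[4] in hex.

C[1] = 0xD, C[2] = 0x9, C[3] = 0x7, C[4] = 0xF

C[1]: T = 0x2, S = E(K, T) = 0x6; 0xB ⊕ 0x6 = 0xD.
C[2]: T = 0x3, S = E(K, T) = 0x7; 0xE ⊕ 0x7 = 0x9.
C[3]: T = 0x4, S = E(K, T) = 0x0; 0x7 ⊕ 0x0 = 0x7.
C[4]: T = 0x5, S = E(K, T) = 0x1; 0xE ⊕ 0x1 = 0xF.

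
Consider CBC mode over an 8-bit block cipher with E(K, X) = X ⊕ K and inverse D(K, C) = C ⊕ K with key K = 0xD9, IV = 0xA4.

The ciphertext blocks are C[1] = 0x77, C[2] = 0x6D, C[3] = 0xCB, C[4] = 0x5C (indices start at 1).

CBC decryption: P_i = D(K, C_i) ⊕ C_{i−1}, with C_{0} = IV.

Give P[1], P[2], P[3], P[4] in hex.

P[1]: D(K, 0x77) = 0xAE; 0xAE ⊕ 0xA4 = 0x0A.
P[2]: D(K, 0x6D) = 0xB4; 0xB4 ⊕ 0x77 = 0xC3.
P[3]: D(K, 0xCB) = 0x12; 0x12 ⊕ 0x6D = 0x7F.
P[4]: D(K, 0x5C) = 0x85; 0x85 ⊕ 0xCB = 0x4E.

P[1] = 0x0A, P[2] = 0xC3, P[3] = 0x7F, P[4] = 0x4E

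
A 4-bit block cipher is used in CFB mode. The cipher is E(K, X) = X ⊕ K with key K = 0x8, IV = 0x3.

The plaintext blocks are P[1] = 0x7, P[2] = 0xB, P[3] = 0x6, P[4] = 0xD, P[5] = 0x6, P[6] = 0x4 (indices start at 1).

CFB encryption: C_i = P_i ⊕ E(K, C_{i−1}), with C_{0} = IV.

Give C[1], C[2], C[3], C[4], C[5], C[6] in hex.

C[1] = 0xC, C[2] = 0xF, C[3] = 0x1, C[4] = 0x4, C[5] = 0xA, C[6] = 0x6

C[1]: E(K, 0x3) = 0xB; 0x7 ⊕ 0xB = 0xC.
C[2]: E(K, 0xC) = 0x4; 0xB ⊕ 0x4 = 0xF.
C[3]: E(K, 0xF) = 0x7; 0x6 ⊕ 0x7 = 0x1.
C[4]: E(K, 0x1) = 0x9; 0xD ⊕ 0x9 = 0x4.
C[5]: E(K, 0x4) = 0xC; 0x6 ⊕ 0xC = 0xA.
C[6]: E(K, 0xA) = 0x2; 0x4 ⊕ 0x2 = 0x6.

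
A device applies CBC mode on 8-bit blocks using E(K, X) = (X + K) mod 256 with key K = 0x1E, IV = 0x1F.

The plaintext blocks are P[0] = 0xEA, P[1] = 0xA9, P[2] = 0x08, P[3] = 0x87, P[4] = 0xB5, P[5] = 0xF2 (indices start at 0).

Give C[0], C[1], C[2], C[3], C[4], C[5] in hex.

CBC encryption: C_i = E(K, P_i ⊕ C_{i−1}), with C_{−1} = IV.
C[0]: P[0] ⊕ 0x1F = 0xF5; E(K, 0xF5) = 0x13.
C[1]: P[1] ⊕ 0x13 = 0xBA; E(K, 0xBA) = 0xD8.
C[2]: P[2] ⊕ 0xD8 = 0xD0; E(K, 0xD0) = 0xEE.
C[3]: P[3] ⊕ 0xEE = 0x69; E(K, 0x69) = 0x87.
C[4]: P[4] ⊕ 0x87 = 0x32; E(K, 0x32) = 0x50.
C[5]: P[5] ⊕ 0x50 = 0xA2; E(K, 0xA2) = 0xC0.

C[0] = 0x13, C[1] = 0xD8, C[2] = 0xEE, C[3] = 0x87, C[4] = 0x50, C[5] = 0xC0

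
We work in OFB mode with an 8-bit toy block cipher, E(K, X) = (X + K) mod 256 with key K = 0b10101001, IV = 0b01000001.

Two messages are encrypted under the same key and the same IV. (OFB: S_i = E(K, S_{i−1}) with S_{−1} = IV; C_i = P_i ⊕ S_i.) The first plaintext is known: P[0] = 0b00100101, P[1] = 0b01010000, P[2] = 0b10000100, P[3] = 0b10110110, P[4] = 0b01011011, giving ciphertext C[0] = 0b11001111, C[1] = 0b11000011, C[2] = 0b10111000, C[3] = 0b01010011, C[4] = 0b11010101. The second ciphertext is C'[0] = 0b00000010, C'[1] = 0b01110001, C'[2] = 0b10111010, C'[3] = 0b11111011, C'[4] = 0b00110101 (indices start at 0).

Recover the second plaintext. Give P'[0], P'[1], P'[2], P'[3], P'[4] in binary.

In OFB with a reused IV, both messages share the same keystream S_i, so C_i ⊕ C'_i = P_i ⊕ P'_i and thus P'_i = P_i ⊕ C_i ⊕ C'_i.
P'[0]: 0b00100101 ⊕ 0b11001111 ⊕ 0b00000010 = 0b11101000.
P'[1]: 0b01010000 ⊕ 0b11000011 ⊕ 0b01110001 = 0b11100010.
P'[2]: 0b10000100 ⊕ 0b10111000 ⊕ 0b10111010 = 0b10000110.
P'[3]: 0b10110110 ⊕ 0b01010011 ⊕ 0b11111011 = 0b00011110.
P'[4]: 0b01011011 ⊕ 0b11010101 ⊕ 0b00110101 = 0b10111011.

P'[0] = 0b11101000, P'[1] = 0b11100010, P'[2] = 0b10000110, P'[3] = 0b00011110, P'[4] = 0b10111011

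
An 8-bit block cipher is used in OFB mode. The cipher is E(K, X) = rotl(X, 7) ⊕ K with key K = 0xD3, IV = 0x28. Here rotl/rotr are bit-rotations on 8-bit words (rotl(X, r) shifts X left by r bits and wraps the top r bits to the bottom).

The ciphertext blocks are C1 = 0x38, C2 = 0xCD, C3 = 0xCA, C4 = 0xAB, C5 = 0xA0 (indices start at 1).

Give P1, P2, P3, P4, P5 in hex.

P1 = 0xFF, P2 = 0xFD, P3 = 0x01, P4 = 0x9D, P5 = 0x68

OFB decryption: S_i = E(K, S_{i−1}) with S_{0} = IV; P_i = C_i ⊕ S_i.
P1: S = E(K, 0x28) = 0xC7; 0x38 ⊕ 0xC7 = 0xFF.
P2: S = E(K, 0xC7) = 0x30; 0xCD ⊕ 0x30 = 0xFD.
P3: S = E(K, 0x30) = 0xCB; 0xCA ⊕ 0xCB = 0x01.
P4: S = E(K, 0xCB) = 0x36; 0xAB ⊕ 0x36 = 0x9D.
P5: S = E(K, 0x36) = 0xC8; 0xA0 ⊕ 0xC8 = 0x68.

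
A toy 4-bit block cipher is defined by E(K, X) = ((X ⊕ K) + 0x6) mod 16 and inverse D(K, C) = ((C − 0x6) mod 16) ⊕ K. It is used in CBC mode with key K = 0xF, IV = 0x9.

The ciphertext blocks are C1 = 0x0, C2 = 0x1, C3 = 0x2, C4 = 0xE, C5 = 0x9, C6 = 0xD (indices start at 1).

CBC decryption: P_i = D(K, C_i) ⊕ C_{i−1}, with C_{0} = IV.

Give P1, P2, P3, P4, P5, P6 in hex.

P1 = 0xC, P2 = 0x4, P3 = 0x2, P4 = 0x5, P5 = 0x2, P6 = 0x1

P1: D(K, 0x0) = 0x5; 0x5 ⊕ 0x9 = 0xC.
P2: D(K, 0x1) = 0x4; 0x4 ⊕ 0x0 = 0x4.
P3: D(K, 0x2) = 0x3; 0x3 ⊕ 0x1 = 0x2.
P4: D(K, 0xE) = 0x7; 0x7 ⊕ 0x2 = 0x5.
P5: D(K, 0x9) = 0xC; 0xC ⊕ 0xE = 0x2.
P6: D(K, 0xD) = 0x8; 0x8 ⊕ 0x9 = 0x1.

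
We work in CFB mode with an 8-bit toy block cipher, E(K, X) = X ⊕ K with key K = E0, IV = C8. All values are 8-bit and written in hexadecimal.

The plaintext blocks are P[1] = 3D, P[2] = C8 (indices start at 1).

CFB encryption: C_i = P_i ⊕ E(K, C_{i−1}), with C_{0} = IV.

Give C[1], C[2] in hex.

C[1]: E(K, C8) = 28; 3D ⊕ 28 = 15.
C[2]: E(K, 15) = F5; C8 ⊕ F5 = 3D.

C[1] = 15, C[2] = 3D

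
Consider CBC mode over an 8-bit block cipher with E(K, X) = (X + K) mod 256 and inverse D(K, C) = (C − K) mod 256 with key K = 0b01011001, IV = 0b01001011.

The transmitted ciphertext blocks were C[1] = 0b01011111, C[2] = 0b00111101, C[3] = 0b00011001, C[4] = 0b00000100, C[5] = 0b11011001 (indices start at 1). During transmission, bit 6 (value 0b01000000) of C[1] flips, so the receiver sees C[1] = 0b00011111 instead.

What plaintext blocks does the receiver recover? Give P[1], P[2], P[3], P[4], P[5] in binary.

P[1] = 0b10001101, P[2] = 0b11111011, P[3] = 0b11111101, P[4] = 0b10110010, P[5] = 0b10000100

CBC decryption: P_i = D(K, C_i) ⊕ C_{i−1}, with C_{0} = IV.
Only C[1] changed, to 0b00011111. In CBC, a change in C_i garbles P_i and flips the same bit in P_{i+1}. Decrypting the received ciphertext:
P[1]: D(K, 0b00011111) = 0b11000110; 0b11000110 ⊕ 0b01001011 = 0b10001101.
P[2]: D(K, 0b00111101) = 0b11100100; 0b11100100 ⊕ 0b00011111 = 0b11111011.
P[3]: D(K, 0b00011001) = 0b11000000; 0b11000000 ⊕ 0b00111101 = 0b11111101.
P[4]: D(K, 0b00000100) = 0b10101011; 0b10101011 ⊕ 0b00011001 = 0b10110010.
P[5]: D(K, 0b11011001) = 0b10000000; 0b10000000 ⊕ 0b00000100 = 0b10000100.
Blocks that differ from the original plaintext: P[1], P[2].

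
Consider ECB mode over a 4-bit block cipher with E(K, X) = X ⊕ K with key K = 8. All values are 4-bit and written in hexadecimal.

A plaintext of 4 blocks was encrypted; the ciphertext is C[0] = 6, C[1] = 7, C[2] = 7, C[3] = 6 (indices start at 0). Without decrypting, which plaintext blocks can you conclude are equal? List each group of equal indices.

P[0] = P[3]; P[1] = P[2]

ECB encrypts each block independently with the same key, so equal ciphertext blocks imply equal plaintext blocks.
C[0] = C[3] = 6, so P[0] = P[3].
C[1] = C[2] = 7, so P[1] = P[2].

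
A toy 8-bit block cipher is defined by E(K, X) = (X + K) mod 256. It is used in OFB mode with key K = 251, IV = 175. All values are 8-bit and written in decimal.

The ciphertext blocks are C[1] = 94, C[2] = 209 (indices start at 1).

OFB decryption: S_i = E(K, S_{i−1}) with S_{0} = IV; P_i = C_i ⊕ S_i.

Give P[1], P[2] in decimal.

P[1]: S = E(K, 175) = 170; 94 ⊕ 170 = 244.
P[2]: S = E(K, 170) = 165; 209 ⊕ 165 = 116.

P[1] = 244, P[2] = 116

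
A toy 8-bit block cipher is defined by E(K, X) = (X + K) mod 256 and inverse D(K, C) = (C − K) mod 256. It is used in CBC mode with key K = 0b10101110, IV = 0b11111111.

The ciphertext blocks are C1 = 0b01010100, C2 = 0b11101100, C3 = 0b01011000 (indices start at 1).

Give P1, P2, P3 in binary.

CBC decryption: P_i = D(K, C_i) ⊕ C_{i−1}, with C_{0} = IV.
P1: D(K, 0b01010100) = 0b10100110; 0b10100110 ⊕ 0b11111111 = 0b01011001.
P2: D(K, 0b11101100) = 0b00111110; 0b00111110 ⊕ 0b01010100 = 0b01101010.
P3: D(K, 0b01011000) = 0b10101010; 0b10101010 ⊕ 0b11101100 = 0b01000110.

P1 = 0b01011001, P2 = 0b01101010, P3 = 0b01000110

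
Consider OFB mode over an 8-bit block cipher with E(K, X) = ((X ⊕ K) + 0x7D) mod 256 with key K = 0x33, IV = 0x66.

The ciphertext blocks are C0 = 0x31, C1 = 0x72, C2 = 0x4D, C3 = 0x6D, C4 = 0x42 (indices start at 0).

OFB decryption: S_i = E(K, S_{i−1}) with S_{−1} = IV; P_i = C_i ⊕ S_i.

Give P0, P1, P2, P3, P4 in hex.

P0 = 0xE3, P1 = 0x2C, P2 = 0xA7, P3 = 0x3B, P4 = 0xA0

P0: S = E(K, 0x66) = 0xD2; 0x31 ⊕ 0xD2 = 0xE3.
P1: S = E(K, 0xD2) = 0x5E; 0x72 ⊕ 0x5E = 0x2C.
P2: S = E(K, 0x5E) = 0xEA; 0x4D ⊕ 0xEA = 0xA7.
P3: S = E(K, 0xEA) = 0x56; 0x6D ⊕ 0x56 = 0x3B.
P4: S = E(K, 0x56) = 0xE2; 0x42 ⊕ 0xE2 = 0xA0.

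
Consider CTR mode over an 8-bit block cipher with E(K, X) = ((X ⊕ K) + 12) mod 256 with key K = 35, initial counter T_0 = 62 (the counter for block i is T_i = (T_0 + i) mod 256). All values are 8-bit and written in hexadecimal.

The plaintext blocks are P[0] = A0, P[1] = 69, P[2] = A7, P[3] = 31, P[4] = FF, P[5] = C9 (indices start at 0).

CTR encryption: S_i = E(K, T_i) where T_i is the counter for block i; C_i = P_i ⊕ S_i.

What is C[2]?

C[0]: T = 62, S = E(K, T) = 69; A0 ⊕ 69 = C9.
C[1]: T = 63, S = E(K, T) = 68; 69 ⊕ 68 = 01.
C[2]: T = 64, S = E(K, T) = 63; A7 ⊕ 63 = C4.

C[2] = C4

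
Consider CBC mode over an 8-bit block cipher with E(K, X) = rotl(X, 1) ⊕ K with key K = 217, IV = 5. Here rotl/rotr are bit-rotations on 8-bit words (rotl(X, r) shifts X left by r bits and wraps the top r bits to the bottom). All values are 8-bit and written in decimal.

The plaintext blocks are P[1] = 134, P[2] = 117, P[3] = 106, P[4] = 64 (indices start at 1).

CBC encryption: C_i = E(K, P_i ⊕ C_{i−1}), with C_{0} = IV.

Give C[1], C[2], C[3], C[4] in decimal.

C[1] = 222, C[2] = 142, C[3] = 16, C[4] = 121

C[1]: P[1] ⊕ 5 = 131; E(K, 131) = 222.
C[2]: P[2] ⊕ 222 = 171; E(K, 171) = 142.
C[3]: P[3] ⊕ 142 = 228; E(K, 228) = 16.
C[4]: P[4] ⊕ 16 = 80; E(K, 80) = 121.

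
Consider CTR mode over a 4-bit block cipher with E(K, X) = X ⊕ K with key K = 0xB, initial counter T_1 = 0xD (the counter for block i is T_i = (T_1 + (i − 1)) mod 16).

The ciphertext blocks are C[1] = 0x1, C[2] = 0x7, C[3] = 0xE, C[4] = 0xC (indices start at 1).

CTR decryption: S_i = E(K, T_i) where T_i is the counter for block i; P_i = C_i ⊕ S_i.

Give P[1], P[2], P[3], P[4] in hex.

P[1] = 0x7, P[2] = 0x2, P[3] = 0xA, P[4] = 0x7

P[1]: T = 0xD, S = E(K, T) = 0x6; 0x1 ⊕ 0x6 = 0x7.
P[2]: T = 0xE, S = E(K, T) = 0x5; 0x7 ⊕ 0x5 = 0x2.
P[3]: T = 0xF, S = E(K, T) = 0x4; 0xE ⊕ 0x4 = 0xA.
P[4]: T = 0x0, S = E(K, T) = 0xB; 0xC ⊕ 0xB = 0x7.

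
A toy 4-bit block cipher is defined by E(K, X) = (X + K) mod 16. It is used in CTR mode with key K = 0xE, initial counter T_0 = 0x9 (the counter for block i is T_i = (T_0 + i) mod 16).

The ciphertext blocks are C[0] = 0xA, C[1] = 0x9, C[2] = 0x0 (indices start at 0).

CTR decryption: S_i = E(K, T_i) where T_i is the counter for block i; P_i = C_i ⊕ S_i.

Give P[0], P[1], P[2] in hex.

P[0] = 0xD, P[1] = 0x1, P[2] = 0x9

P[0]: T = 0x9, S = E(K, T) = 0x7; 0xA ⊕ 0x7 = 0xD.
P[1]: T = 0xA, S = E(K, T) = 0x8; 0x9 ⊕ 0x8 = 0x1.
P[2]: T = 0xB, S = E(K, T) = 0x9; 0x0 ⊕ 0x9 = 0x9.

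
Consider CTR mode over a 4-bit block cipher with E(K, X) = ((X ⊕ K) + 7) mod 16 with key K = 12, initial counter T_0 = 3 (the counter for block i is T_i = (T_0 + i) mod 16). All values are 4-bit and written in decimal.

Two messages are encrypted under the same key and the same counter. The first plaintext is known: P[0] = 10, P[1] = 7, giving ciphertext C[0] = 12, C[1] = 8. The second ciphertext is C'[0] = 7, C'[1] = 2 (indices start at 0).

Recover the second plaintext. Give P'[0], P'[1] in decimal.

In CTR with a reused counter, both messages share the same keystream S_i, so C_i ⊕ C'_i = P_i ⊕ P'_i and thus P'_i = P_i ⊕ C_i ⊕ C'_i.
P'[0]: 10 ⊕ 12 ⊕ 7 = 1.
P'[1]: 7 ⊕ 8 ⊕ 2 = 13.

P'[0] = 1, P'[1] = 13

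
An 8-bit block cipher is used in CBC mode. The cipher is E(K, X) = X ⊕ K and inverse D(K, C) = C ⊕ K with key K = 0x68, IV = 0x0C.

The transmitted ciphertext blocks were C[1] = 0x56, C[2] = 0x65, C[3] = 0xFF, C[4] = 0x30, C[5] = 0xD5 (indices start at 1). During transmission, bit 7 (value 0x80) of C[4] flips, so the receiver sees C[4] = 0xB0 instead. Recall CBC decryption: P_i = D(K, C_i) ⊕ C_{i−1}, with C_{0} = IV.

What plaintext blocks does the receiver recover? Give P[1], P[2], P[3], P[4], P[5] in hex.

Only C[4] changed, to 0xB0. In CBC, a change in C_i garbles P_i and flips the same bit in P_{i+1}. Decrypting the received ciphertext:
P[1]: D(K, 0x56) = 0x3E; 0x3E ⊕ 0x0C = 0x32.
P[2]: D(K, 0x65) = 0x0D; 0x0D ⊕ 0x56 = 0x5B.
P[3]: D(K, 0xFF) = 0x97; 0x97 ⊕ 0x65 = 0xF2.
P[4]: D(K, 0xB0) = 0xD8; 0xD8 ⊕ 0xFF = 0x27.
P[5]: D(K, 0xD5) = 0xBD; 0xBD ⊕ 0xB0 = 0x0D.
Blocks that differ from the original plaintext: P[4], P[5].

P[1] = 0x32, P[2] = 0x5B, P[3] = 0xF2, P[4] = 0x27, P[5] = 0x0D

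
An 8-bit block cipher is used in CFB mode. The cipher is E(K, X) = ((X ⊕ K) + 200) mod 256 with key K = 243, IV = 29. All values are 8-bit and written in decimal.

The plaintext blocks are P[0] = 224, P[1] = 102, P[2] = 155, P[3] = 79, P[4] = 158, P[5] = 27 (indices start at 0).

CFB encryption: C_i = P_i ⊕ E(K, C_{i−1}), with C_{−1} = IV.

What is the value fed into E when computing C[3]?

91

C[0]: E(K, 29) = 182; 224 ⊕ 182 = 86.
C[1]: E(K, 86) = 109; 102 ⊕ 109 = 11.
C[2]: E(K, 11) = 192; 155 ⊕ 192 = 91.
C[3]: E(K, 91) = 112; 79 ⊕ 112 = 63.
So the input to E for block [3] is 91.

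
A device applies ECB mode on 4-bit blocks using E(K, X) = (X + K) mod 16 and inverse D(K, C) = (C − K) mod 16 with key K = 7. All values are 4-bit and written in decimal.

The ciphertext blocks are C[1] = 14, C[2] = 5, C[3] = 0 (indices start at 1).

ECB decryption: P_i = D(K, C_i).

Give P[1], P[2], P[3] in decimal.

P[1] = 7, P[2] = 14, P[3] = 9

P[1]: D(K, 14) = 7.
P[2]: D(K, 5) = 14.
P[3]: D(K, 0) = 9.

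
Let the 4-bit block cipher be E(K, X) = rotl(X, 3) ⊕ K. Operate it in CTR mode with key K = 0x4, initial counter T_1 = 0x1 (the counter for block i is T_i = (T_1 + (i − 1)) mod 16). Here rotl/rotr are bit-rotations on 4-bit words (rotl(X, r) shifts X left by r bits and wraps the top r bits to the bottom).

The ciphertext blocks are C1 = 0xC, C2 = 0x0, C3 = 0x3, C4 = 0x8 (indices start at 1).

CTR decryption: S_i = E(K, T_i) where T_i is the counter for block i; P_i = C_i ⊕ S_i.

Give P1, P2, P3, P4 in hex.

P1: T = 0x1, S = E(K, T) = 0xC; 0xC ⊕ 0xC = 0x0.
P2: T = 0x2, S = E(K, T) = 0x5; 0x0 ⊕ 0x5 = 0x5.
P3: T = 0x3, S = E(K, T) = 0xD; 0x3 ⊕ 0xD = 0xE.
P4: T = 0x4, S = E(K, T) = 0x6; 0x8 ⊕ 0x6 = 0xE.

P1 = 0x0, P2 = 0x5, P3 = 0xE, P4 = 0xE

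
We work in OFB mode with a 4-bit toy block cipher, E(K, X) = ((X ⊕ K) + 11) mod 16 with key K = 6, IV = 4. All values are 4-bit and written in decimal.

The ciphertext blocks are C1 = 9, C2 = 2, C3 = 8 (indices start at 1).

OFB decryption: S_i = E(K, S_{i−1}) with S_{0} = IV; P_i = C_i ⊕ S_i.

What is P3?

P3 = 3

P1: S = E(K, 4) = 13; 9 ⊕ 13 = 4.
P2: S = E(K, 13) = 6; 2 ⊕ 6 = 4.
P3: S = E(K, 6) = 11; 8 ⊕ 11 = 3.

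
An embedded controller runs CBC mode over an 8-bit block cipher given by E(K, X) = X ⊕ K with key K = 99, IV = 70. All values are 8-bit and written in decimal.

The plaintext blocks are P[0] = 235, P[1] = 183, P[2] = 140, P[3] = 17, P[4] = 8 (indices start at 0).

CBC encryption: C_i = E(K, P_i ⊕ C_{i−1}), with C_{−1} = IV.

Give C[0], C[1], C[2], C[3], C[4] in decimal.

C[0] = 206, C[1] = 26, C[2] = 245, C[3] = 135, C[4] = 236

C[0]: P[0] ⊕ 70 = 173; E(K, 173) = 206.
C[1]: P[1] ⊕ 206 = 121; E(K, 121) = 26.
C[2]: P[2] ⊕ 26 = 150; E(K, 150) = 245.
C[3]: P[3] ⊕ 245 = 228; E(K, 228) = 135.
C[4]: P[4] ⊕ 135 = 143; E(K, 143) = 236.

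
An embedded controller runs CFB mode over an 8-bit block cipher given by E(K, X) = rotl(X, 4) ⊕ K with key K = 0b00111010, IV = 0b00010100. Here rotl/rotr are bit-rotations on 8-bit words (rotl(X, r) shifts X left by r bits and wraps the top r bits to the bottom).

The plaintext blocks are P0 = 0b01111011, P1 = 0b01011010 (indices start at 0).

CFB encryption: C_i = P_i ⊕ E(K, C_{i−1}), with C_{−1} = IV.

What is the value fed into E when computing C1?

0b00000000

C0: E(K, 0b00010100) = 0b01111011; 0b01111011 ⊕ 0b01111011 = 0b00000000.
C1: E(K, 0b00000000) = 0b00111010; 0b01011010 ⊕ 0b00111010 = 0b01100000.
So the input to E for block 1 is 0b00000000.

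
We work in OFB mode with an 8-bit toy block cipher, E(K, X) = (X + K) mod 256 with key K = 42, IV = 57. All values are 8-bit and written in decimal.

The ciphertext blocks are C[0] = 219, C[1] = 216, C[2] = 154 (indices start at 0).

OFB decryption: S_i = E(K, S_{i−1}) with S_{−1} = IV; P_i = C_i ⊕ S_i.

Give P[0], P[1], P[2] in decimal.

P[0] = 184, P[1] = 85, P[2] = 45

P[0]: S = E(K, 57) = 99; 219 ⊕ 99 = 184.
P[1]: S = E(K, 99) = 141; 216 ⊕ 141 = 85.
P[2]: S = E(K, 141) = 183; 154 ⊕ 183 = 45.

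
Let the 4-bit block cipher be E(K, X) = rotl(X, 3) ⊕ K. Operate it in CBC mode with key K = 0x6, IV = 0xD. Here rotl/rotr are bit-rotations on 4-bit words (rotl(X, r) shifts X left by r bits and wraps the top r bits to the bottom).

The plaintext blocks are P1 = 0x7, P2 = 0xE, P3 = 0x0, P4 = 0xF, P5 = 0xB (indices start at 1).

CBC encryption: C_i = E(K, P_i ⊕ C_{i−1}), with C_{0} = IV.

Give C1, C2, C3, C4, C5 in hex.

C1 = 0x3, C2 = 0x8, C3 = 0x2, C4 = 0x8, C5 = 0xF

C1: P1 ⊕ 0xD = 0xA; E(K, 0xA) = 0x3.
C2: P2 ⊕ 0x3 = 0xD; E(K, 0xD) = 0x8.
C3: P3 ⊕ 0x8 = 0x8; E(K, 0x8) = 0x2.
C4: P4 ⊕ 0x2 = 0xD; E(K, 0xD) = 0x8.
C5: P5 ⊕ 0x8 = 0x3; E(K, 0x3) = 0xF.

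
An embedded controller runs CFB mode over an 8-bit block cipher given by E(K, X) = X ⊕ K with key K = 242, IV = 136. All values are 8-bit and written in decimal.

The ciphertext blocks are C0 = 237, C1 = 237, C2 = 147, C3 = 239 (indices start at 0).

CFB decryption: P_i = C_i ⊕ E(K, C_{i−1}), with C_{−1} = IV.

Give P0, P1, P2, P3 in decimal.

P0 = 151, P1 = 242, P2 = 140, P3 = 142

P0: E(K, 136) = 122; 237 ⊕ 122 = 151.
P1: E(K, 237) = 31; 237 ⊕ 31 = 242.
P2: E(K, 237) = 31; 147 ⊕ 31 = 140.
P3: E(K, 147) = 97; 239 ⊕ 97 = 142.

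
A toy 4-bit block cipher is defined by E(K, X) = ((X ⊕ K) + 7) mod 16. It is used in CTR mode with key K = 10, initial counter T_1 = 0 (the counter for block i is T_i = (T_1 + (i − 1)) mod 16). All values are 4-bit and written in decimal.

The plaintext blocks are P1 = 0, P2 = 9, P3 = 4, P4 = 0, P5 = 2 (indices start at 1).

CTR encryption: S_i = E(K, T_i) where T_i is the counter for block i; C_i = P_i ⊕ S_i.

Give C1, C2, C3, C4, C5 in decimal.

C1 = 1, C2 = 11, C3 = 11, C4 = 0, C5 = 7

C1: T = 0, S = E(K, T) = 1; 0 ⊕ 1 = 1.
C2: T = 1, S = E(K, T) = 2; 9 ⊕ 2 = 11.
C3: T = 2, S = E(K, T) = 15; 4 ⊕ 15 = 11.
C4: T = 3, S = E(K, T) = 0; 0 ⊕ 0 = 0.
C5: T = 4, S = E(K, T) = 5; 2 ⊕ 5 = 7.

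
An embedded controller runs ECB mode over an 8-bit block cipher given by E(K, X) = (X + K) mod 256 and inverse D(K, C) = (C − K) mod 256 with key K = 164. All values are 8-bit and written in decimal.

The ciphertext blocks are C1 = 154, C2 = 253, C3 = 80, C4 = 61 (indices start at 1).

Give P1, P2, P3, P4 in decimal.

ECB decryption: P_i = D(K, C_i).
P1: D(K, 154) = 246.
P2: D(K, 253) = 89.
P3: D(K, 80) = 172.
P4: D(K, 61) = 153.

P1 = 246, P2 = 89, P3 = 172, P4 = 153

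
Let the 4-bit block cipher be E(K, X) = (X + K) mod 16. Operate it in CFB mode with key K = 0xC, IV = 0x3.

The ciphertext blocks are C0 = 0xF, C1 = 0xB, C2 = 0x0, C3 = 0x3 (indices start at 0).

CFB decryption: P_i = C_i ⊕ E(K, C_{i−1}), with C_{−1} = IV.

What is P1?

P1 = 0x0

P1: E(K, 0xF) = 0xB; 0xB ⊕ 0xB = 0x0.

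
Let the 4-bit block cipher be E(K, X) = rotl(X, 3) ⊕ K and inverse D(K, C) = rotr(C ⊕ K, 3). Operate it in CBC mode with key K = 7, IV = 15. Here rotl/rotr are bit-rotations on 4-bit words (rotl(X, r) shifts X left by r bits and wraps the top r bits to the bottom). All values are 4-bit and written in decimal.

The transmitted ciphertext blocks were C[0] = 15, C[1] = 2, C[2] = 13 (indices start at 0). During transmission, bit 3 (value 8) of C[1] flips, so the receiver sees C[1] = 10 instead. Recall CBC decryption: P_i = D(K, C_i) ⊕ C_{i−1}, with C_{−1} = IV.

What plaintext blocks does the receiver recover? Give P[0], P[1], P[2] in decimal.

P[0] = 14, P[1] = 4, P[2] = 15

Only C[1] changed, to 10. In CBC, a change in C_i garbles P_i and flips the same bit in P_{i+1}. Decrypting the received ciphertext:
P[0]: D(K, 15) = 1; 1 ⊕ 15 = 14.
P[1]: D(K, 10) = 11; 11 ⊕ 15 = 4.
P[2]: D(K, 13) = 5; 5 ⊕ 10 = 15.
Blocks that differ from the original plaintext: P[1], P[2].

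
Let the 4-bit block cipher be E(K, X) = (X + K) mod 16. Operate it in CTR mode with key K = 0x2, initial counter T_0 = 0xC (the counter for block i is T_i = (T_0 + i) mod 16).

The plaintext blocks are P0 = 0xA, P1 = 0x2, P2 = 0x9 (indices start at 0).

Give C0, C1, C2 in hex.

C0 = 0x4, C1 = 0xD, C2 = 0x9

CTR encryption: S_i = E(K, T_i) where T_i is the counter for block i; C_i = P_i ⊕ S_i.
C0: T = 0xC, S = E(K, T) = 0xE; 0xA ⊕ 0xE = 0x4.
C1: T = 0xD, S = E(K, T) = 0xF; 0x2 ⊕ 0xF = 0xD.
C2: T = 0xE, S = E(K, T) = 0x0; 0x9 ⊕ 0x0 = 0x9.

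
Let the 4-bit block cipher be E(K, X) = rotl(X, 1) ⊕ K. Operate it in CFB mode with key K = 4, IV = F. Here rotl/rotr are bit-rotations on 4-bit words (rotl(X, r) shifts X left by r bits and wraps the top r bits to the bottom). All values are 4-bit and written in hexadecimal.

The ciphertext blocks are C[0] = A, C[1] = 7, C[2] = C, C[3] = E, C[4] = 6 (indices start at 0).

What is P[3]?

CFB decryption: P_i = C_i ⊕ E(K, C_{i−1}), with C_{−1} = IV.
P[3]: E(K, C) = D; E ⊕ D = 3.

P[3] = 3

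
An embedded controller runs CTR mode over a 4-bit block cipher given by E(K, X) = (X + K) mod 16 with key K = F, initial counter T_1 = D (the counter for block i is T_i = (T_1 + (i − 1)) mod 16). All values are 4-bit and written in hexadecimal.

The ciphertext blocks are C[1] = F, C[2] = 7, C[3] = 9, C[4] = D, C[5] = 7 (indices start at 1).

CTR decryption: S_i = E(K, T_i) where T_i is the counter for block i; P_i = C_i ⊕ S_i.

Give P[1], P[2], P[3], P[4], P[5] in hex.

P[1]: T = D, S = E(K, T) = C; F ⊕ C = 3.
P[2]: T = E, S = E(K, T) = D; 7 ⊕ D = A.
P[3]: T = F, S = E(K, T) = E; 9 ⊕ E = 7.
P[4]: T = 0, S = E(K, T) = F; D ⊕ F = 2.
P[5]: T = 1, S = E(K, T) = 0; 7 ⊕ 0 = 7.

P[1] = 3, P[2] = A, P[3] = 7, P[4] = 2, P[5] = 7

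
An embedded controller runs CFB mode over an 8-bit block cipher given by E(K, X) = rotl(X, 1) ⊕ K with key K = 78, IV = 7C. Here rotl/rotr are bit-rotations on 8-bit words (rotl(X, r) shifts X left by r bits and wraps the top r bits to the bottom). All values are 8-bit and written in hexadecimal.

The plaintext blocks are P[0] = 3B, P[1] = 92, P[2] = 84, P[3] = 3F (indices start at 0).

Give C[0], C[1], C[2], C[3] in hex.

CFB encryption: C_i = P_i ⊕ E(K, C_{i−1}), with C_{−1} = IV.
C[0]: E(K, 7C) = 80; 3B ⊕ 80 = BB.
C[1]: E(K, BB) = 0F; 92 ⊕ 0F = 9D.
C[2]: E(K, 9D) = 43; 84 ⊕ 43 = C7.
C[3]: E(K, C7) = F7; 3F ⊕ F7 = C8.

C[0] = BB, C[1] = 9D, C[2] = C7, C[3] = C8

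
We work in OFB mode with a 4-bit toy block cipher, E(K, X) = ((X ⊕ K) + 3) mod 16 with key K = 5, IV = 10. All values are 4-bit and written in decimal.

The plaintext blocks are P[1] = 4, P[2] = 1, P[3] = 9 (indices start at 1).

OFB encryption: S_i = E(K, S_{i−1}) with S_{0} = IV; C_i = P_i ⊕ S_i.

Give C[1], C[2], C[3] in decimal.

C[1] = 6, C[2] = 11, C[3] = 11

C[1]: S = E(K, 10) = 2; 4 ⊕ 2 = 6.
C[2]: S = E(K, 2) = 10; 1 ⊕ 10 = 11.
C[3]: S = E(K, 10) = 2; 9 ⊕ 2 = 11.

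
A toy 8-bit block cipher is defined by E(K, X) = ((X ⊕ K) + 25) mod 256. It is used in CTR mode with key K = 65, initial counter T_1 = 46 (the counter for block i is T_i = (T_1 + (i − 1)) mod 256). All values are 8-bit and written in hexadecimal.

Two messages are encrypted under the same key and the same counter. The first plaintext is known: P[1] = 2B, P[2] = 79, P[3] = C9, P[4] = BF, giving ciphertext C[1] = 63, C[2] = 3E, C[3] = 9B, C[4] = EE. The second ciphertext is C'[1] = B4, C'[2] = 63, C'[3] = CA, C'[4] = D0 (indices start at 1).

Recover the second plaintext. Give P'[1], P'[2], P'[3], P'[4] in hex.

P'[1] = FC, P'[2] = 24, P'[3] = 98, P'[4] = 81

In CTR with a reused counter, both messages share the same keystream S_i, so C_i ⊕ C'_i = P_i ⊕ P'_i and thus P'_i = P_i ⊕ C_i ⊕ C'_i.
P'[1]: 2B ⊕ 63 ⊕ B4 = FC.
P'[2]: 79 ⊕ 3E ⊕ 63 = 24.
P'[3]: C9 ⊕ 9B ⊕ CA = 98.
P'[4]: BF ⊕ EE ⊕ D0 = 81.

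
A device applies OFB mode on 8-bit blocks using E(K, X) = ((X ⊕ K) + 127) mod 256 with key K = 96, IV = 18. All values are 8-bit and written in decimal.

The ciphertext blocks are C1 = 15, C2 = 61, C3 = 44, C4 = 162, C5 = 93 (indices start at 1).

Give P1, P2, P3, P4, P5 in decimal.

P1 = 254, P2 = 45, P3 = 195, P4 = 172, P5 = 176

OFB decryption: S_i = E(K, S_{i−1}) with S_{0} = IV; P_i = C_i ⊕ S_i.
P1: S = E(K, 18) = 241; 15 ⊕ 241 = 254.
P2: S = E(K, 241) = 16; 61 ⊕ 16 = 45.
P3: S = E(K, 16) = 239; 44 ⊕ 239 = 195.
P4: S = E(K, 239) = 14; 162 ⊕ 14 = 172.
P5: S = E(K, 14) = 237; 93 ⊕ 237 = 176.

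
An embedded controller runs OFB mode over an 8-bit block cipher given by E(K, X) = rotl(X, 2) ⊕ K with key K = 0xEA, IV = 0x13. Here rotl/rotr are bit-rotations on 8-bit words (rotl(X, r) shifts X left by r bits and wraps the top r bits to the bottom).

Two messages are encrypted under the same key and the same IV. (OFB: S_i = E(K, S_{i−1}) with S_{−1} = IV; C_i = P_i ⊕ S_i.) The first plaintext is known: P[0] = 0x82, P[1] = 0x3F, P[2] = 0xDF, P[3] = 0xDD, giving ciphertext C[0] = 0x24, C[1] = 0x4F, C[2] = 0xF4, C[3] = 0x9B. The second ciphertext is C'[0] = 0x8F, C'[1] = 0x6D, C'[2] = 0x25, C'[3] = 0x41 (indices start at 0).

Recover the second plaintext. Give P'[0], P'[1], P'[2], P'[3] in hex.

In OFB with a reused IV, both messages share the same keystream S_i, so C_i ⊕ C'_i = P_i ⊕ P'_i and thus P'_i = P_i ⊕ C_i ⊕ C'_i.
P'[0]: 0x82 ⊕ 0x24 ⊕ 0x8F = 0x29.
P'[1]: 0x3F ⊕ 0x4F ⊕ 0x6D = 0x1D.
P'[2]: 0xDF ⊕ 0xF4 ⊕ 0x25 = 0x0E.
P'[3]: 0xDD ⊕ 0x9B ⊕ 0x41 = 0x07.

P'[0] = 0x29, P'[1] = 0x1D, P'[2] = 0x0E, P'[3] = 0x07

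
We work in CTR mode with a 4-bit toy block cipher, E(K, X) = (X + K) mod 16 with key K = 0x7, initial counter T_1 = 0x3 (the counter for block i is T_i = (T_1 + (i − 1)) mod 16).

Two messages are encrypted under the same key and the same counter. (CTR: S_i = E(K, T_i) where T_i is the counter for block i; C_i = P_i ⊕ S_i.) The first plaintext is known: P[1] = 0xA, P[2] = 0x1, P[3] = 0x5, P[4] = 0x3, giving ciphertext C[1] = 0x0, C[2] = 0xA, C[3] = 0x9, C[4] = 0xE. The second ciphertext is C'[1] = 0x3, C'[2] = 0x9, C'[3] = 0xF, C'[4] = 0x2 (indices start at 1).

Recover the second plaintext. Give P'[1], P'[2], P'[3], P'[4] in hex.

In CTR with a reused counter, both messages share the same keystream S_i, so C_i ⊕ C'_i = P_i ⊕ P'_i and thus P'_i = P_i ⊕ C_i ⊕ C'_i.
P'[1]: 0xA ⊕ 0x0 ⊕ 0x3 = 0x9.
P'[2]: 0x1 ⊕ 0xA ⊕ 0x9 = 0x2.
P'[3]: 0x5 ⊕ 0x9 ⊕ 0xF = 0x3.
P'[4]: 0x3 ⊕ 0xE ⊕ 0x2 = 0xF.

P'[1] = 0x9, P'[2] = 0x2, P'[3] = 0x3, P'[4] = 0xF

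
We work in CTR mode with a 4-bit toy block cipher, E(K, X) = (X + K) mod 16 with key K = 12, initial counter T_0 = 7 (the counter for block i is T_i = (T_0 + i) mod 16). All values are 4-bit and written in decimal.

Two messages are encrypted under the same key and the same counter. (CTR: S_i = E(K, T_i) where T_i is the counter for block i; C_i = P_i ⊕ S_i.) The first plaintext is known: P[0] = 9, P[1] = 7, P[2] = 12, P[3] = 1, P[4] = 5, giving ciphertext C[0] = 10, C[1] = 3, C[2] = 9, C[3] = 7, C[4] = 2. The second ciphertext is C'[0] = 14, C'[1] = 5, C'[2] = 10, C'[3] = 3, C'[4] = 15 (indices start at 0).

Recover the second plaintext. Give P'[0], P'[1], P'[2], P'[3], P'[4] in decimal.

P'[0] = 13, P'[1] = 1, P'[2] = 15, P'[3] = 5, P'[4] = 8

In CTR with a reused counter, both messages share the same keystream S_i, so C_i ⊕ C'_i = P_i ⊕ P'_i and thus P'_i = P_i ⊕ C_i ⊕ C'_i.
P'[0]: 9 ⊕ 10 ⊕ 14 = 13.
P'[1]: 7 ⊕ 3 ⊕ 5 = 1.
P'[2]: 12 ⊕ 9 ⊕ 10 = 15.
P'[3]: 1 ⊕ 7 ⊕ 3 = 5.
P'[4]: 5 ⊕ 2 ⊕ 15 = 8.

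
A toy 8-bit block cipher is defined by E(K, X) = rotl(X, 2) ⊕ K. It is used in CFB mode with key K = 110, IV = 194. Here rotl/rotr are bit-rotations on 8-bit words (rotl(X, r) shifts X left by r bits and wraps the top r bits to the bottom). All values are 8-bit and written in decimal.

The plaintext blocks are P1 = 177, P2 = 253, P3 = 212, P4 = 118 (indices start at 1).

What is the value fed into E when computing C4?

CFB encryption: C_i = P_i ⊕ E(K, C_{i−1}), with C_{0} = IV.
C1: E(K, 194) = 101; 177 ⊕ 101 = 212.
C2: E(K, 212) = 61; 253 ⊕ 61 = 192.
C3: E(K, 192) = 109; 212 ⊕ 109 = 185.
C4: E(K, 185) = 136; 118 ⊕ 136 = 254.
So the input to E for block 4 is 185.

185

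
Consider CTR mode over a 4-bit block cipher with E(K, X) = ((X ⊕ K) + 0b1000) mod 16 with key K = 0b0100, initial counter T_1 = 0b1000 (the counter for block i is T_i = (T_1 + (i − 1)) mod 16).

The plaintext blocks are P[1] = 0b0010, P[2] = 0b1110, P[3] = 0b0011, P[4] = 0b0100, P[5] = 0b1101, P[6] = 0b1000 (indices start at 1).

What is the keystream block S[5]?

CTR encryption: S_i = E(K, T_i) where T_i is the counter for block i; C_i = P_i ⊕ S_i.
C[1]: T = 0b1000, S = E(K, T) = 0b0100; 0b0010 ⊕ 0b0100 = 0b0110.
C[2]: T = 0b1001, S = E(K, T) = 0b0101; 0b1110 ⊕ 0b0101 = 0b1011.
C[3]: T = 0b1010, S = E(K, T) = 0b0110; 0b0011 ⊕ 0b0110 = 0b0101.
C[4]: T = 0b1011, S = E(K, T) = 0b0111; 0b0100 ⊕ 0b0111 = 0b0011.
C[5]: T = 0b1100, S = E(K, T) = 0b0000; 0b1101 ⊕ 0b0000 = 0b1101.
So S[5] = 0b0000.

0b0000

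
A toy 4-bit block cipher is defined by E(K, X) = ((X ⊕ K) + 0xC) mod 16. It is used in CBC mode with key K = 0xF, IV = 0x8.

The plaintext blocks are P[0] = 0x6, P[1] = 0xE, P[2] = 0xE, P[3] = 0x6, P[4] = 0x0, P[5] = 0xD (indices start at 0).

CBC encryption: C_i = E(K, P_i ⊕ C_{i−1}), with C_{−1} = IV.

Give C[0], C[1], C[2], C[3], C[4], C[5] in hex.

C[0]: P[0] ⊕ 0x8 = 0xE; E(K, 0xE) = 0xD.
C[1]: P[1] ⊕ 0xD = 0x3; E(K, 0x3) = 0x8.
C[2]: P[2] ⊕ 0x8 = 0x6; E(K, 0x6) = 0x5.
C[3]: P[3] ⊕ 0x5 = 0x3; E(K, 0x3) = 0x8.
C[4]: P[4] ⊕ 0x8 = 0x8; E(K, 0x8) = 0x3.
C[5]: P[5] ⊕ 0x3 = 0xE; E(K, 0xE) = 0xD.

C[0] = 0xD, C[1] = 0x8, C[2] = 0x5, C[3] = 0x8, C[4] = 0x3, C[5] = 0xD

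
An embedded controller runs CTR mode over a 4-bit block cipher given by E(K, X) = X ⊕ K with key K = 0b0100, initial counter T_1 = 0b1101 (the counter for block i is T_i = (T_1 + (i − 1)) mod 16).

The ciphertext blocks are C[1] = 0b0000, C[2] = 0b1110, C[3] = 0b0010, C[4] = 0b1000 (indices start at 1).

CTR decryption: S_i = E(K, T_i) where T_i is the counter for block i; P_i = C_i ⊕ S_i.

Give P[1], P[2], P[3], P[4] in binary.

P[1]: T = 0b1101, S = E(K, T) = 0b1001; 0b0000 ⊕ 0b1001 = 0b1001.
P[2]: T = 0b1110, S = E(K, T) = 0b1010; 0b1110 ⊕ 0b1010 = 0b0100.
P[3]: T = 0b1111, S = E(K, T) = 0b1011; 0b0010 ⊕ 0b1011 = 0b1001.
P[4]: T = 0b0000, S = E(K, T) = 0b0100; 0b1000 ⊕ 0b0100 = 0b1100.

P[1] = 0b1001, P[2] = 0b0100, P[3] = 0b1001, P[4] = 0b1100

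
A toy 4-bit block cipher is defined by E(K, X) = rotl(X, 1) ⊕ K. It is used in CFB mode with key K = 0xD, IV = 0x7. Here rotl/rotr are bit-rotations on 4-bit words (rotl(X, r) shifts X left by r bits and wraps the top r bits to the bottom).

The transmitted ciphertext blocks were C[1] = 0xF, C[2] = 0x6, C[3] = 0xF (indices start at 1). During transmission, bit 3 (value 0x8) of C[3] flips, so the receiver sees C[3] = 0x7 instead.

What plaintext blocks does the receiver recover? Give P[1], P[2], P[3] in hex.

CFB decryption: P_i = C_i ⊕ E(K, C_{i−1}), with C_{0} = IV.
Only C[3] changed, to 0x7. In CFB, a change in C_i flips the same bit in P_i and garbles P_{i+1}. Decrypting the received ciphertext:
P[1]: E(K, 0x7) = 0x3; 0xF ⊕ 0x3 = 0xC.
P[2]: E(K, 0xF) = 0x2; 0x6 ⊕ 0x2 = 0x4.
P[3]: E(K, 0x6) = 0x1; 0x7 ⊕ 0x1 = 0x6.
Blocks that differ from the original plaintext: P[3].

P[1] = 0xC, P[2] = 0x4, P[3] = 0x6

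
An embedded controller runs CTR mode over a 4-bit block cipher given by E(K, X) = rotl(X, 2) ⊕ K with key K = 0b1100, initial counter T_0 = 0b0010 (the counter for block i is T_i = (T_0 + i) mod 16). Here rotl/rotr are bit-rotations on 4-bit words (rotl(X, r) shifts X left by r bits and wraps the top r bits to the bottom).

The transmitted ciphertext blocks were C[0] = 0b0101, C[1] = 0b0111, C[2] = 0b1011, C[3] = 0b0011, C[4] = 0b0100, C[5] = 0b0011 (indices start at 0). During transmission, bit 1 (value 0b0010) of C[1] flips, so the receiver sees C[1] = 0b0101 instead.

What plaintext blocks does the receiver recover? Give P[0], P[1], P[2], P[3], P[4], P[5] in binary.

CTR decryption: S_i = E(K, T_i) where T_i is the counter for block i; P_i = C_i ⊕ S_i.
Only C[1] changed, to 0b0101. In CTR, a change in C_i flips the same bit in P_i only; the keystream is unaffected. Decrypting the received ciphertext:
P[0]: T = 0b0010, S = E(K, T) = 0b0100; 0b0101 ⊕ 0b0100 = 0b0001.
P[1]: T = 0b0011, S = E(K, T) = 0b0000; 0b0101 ⊕ 0b0000 = 0b0101.
P[2]: T = 0b0100, S = E(K, T) = 0b1101; 0b1011 ⊕ 0b1101 = 0b0110.
P[3]: T = 0b0101, S = E(K, T) = 0b1001; 0b0011 ⊕ 0b1001 = 0b1010.
P[4]: T = 0b0110, S = E(K, T) = 0b0101; 0b0100 ⊕ 0b0101 = 0b0001.
P[5]: T = 0b0111, S = E(K, T) = 0b0001; 0b0011 ⊕ 0b0001 = 0b0010.
Blocks that differ from the original plaintext: P[1].

P[0] = 0b0001, P[1] = 0b0101, P[2] = 0b0110, P[3] = 0b1010, P[4] = 0b0001, P[5] = 0b0010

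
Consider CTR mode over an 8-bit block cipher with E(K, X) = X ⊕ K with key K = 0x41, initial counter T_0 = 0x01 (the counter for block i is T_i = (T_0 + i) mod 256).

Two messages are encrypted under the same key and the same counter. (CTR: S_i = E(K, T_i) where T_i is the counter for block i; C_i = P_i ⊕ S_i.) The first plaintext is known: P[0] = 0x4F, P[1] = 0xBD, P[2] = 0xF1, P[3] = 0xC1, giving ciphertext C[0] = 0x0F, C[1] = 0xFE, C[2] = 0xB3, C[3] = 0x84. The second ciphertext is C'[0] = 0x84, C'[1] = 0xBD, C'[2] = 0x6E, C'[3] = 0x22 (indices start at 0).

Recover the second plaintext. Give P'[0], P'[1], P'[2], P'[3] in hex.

In CTR with a reused counter, both messages share the same keystream S_i, so C_i ⊕ C'_i = P_i ⊕ P'_i and thus P'_i = P_i ⊕ C_i ⊕ C'_i.
P'[0]: 0x4F ⊕ 0x0F ⊕ 0x84 = 0xC4.
P'[1]: 0xBD ⊕ 0xFE ⊕ 0xBD = 0xFE.
P'[2]: 0xF1 ⊕ 0xB3 ⊕ 0x6E = 0x2C.
P'[3]: 0xC1 ⊕ 0x84 ⊕ 0x22 = 0x67.

P'[0] = 0xC4, P'[1] = 0xFE, P'[2] = 0x2C, P'[3] = 0x67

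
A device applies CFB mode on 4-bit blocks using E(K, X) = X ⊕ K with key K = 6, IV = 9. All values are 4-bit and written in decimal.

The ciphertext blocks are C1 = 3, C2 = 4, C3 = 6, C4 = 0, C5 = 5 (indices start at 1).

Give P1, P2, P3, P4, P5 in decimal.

P1 = 12, P2 = 1, P3 = 4, P4 = 0, P5 = 3

CFB decryption: P_i = C_i ⊕ E(K, C_{i−1}), with C_{0} = IV.
P1: E(K, 9) = 15; 3 ⊕ 15 = 12.
P2: E(K, 3) = 5; 4 ⊕ 5 = 1.
P3: E(K, 4) = 2; 6 ⊕ 2 = 4.
P4: E(K, 6) = 0; 0 ⊕ 0 = 0.
P5: E(K, 0) = 6; 5 ⊕ 6 = 3.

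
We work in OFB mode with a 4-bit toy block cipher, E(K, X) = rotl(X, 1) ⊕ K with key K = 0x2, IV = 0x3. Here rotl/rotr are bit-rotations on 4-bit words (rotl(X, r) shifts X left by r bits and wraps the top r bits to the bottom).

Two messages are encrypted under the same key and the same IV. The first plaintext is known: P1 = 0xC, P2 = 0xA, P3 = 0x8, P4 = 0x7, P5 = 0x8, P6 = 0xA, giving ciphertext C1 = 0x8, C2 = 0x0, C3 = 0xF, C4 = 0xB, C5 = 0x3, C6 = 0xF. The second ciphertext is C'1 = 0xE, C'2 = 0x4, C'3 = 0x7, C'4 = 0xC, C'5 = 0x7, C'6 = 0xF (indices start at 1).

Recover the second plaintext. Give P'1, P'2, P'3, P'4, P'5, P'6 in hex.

P'1 = 0xA, P'2 = 0xE, P'3 = 0x0, P'4 = 0x0, P'5 = 0xC, P'6 = 0xA

In OFB with a reused IV, both messages share the same keystream S_i, so C_i ⊕ C'_i = P_i ⊕ P'_i and thus P'_i = P_i ⊕ C_i ⊕ C'_i.
P'1: 0xC ⊕ 0x8 ⊕ 0xE = 0xA.
P'2: 0xA ⊕ 0x0 ⊕ 0x4 = 0xE.
P'3: 0x8 ⊕ 0xF ⊕ 0x7 = 0x0.
P'4: 0x7 ⊕ 0xB ⊕ 0xC = 0x0.
P'5: 0x8 ⊕ 0x3 ⊕ 0x7 = 0xC.
P'6: 0xA ⊕ 0xF ⊕ 0xF = 0xA.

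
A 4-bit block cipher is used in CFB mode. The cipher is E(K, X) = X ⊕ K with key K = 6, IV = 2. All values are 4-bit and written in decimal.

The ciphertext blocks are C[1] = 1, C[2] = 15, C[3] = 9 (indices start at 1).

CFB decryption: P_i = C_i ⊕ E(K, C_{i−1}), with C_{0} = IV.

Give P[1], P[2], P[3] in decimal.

P[1]: E(K, 2) = 4; 1 ⊕ 4 = 5.
P[2]: E(K, 1) = 7; 15 ⊕ 7 = 8.
P[3]: E(K, 15) = 9; 9 ⊕ 9 = 0.

P[1] = 5, P[2] = 8, P[3] = 0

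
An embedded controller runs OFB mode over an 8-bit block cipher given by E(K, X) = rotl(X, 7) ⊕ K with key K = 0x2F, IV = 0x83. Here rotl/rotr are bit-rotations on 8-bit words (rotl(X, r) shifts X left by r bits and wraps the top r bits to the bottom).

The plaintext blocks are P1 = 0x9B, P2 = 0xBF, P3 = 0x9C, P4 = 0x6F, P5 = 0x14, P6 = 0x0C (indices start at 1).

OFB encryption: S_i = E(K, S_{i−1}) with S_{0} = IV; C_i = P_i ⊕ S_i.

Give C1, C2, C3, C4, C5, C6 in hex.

C1: S = E(K, 0x83) = 0xEE; 0x9B ⊕ 0xEE = 0x75.
C2: S = E(K, 0xEE) = 0x58; 0xBF ⊕ 0x58 = 0xE7.
C3: S = E(K, 0x58) = 0x03; 0x9C ⊕ 0x03 = 0x9F.
C4: S = E(K, 0x03) = 0xAE; 0x6F ⊕ 0xAE = 0xC1.
C5: S = E(K, 0xAE) = 0x78; 0x14 ⊕ 0x78 = 0x6C.
C6: S = E(K, 0x78) = 0x13; 0x0C ⊕ 0x13 = 0x1F.

C1 = 0x75, C2 = 0xE7, C3 = 0x9F, C4 = 0xC1, C5 = 0x6C, C6 = 0x1F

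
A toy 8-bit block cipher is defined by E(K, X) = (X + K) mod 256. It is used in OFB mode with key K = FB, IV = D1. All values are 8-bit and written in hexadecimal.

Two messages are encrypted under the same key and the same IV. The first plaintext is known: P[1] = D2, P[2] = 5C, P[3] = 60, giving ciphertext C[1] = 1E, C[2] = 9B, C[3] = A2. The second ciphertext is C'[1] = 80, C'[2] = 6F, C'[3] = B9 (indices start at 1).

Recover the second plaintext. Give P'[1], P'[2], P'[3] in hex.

In OFB with a reused IV, both messages share the same keystream S_i, so C_i ⊕ C'_i = P_i ⊕ P'_i and thus P'_i = P_i ⊕ C_i ⊕ C'_i.
P'[1]: D2 ⊕ 1E ⊕ 80 = 4C.
P'[2]: 5C ⊕ 9B ⊕ 6F = A8.
P'[3]: 60 ⊕ A2 ⊕ B9 = 7B.

P'[1] = 4C, P'[2] = A8, P'[3] = 7B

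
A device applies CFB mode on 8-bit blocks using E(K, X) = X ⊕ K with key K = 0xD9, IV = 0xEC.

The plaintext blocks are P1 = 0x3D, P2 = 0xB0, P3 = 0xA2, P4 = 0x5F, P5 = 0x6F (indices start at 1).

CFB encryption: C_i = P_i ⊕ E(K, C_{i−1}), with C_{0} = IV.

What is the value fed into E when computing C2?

0x08

C1: E(K, 0xEC) = 0x35; 0x3D ⊕ 0x35 = 0x08.
C2: E(K, 0x08) = 0xD1; 0xB0 ⊕ 0xD1 = 0x61.
So the input to E for block 2 is 0x08.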